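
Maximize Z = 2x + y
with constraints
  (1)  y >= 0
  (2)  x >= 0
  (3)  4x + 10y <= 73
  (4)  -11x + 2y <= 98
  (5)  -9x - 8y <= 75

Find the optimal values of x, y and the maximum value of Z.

Corner points and Z = 2x + y:
  (0, 0) → Z = 0
  (73/4, 0) → Z = 73/2
  (0, 73/10) → Z = 73/10

At the optimal vertex, y = 0 and 4x + 10y = 73.
Solving simultaneously gives x = 73/4, y = 0.

x = 73/4, y = 0, maximum Z = 73/2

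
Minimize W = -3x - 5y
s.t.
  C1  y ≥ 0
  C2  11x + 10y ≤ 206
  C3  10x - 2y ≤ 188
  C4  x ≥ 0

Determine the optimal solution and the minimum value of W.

Feasible corners and W = -3x - 5y:
  (206/11, 0) → W = -618/11
  (0, 0) → W = 0
  (0, 103/5) → W = -103

x = 0, y = 103/5, minimum W = -103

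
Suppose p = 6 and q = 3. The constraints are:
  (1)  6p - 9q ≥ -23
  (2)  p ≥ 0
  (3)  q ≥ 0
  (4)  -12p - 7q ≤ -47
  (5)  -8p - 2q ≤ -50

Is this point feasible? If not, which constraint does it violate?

(1): 9 ≥ -23 ✓
(2): 6 ≥ 0 ✓
(3): 3 ≥ 0 ✓
(4): -93 ≤ -47 ✓
(5): -54 ≤ -50 ✓

feasible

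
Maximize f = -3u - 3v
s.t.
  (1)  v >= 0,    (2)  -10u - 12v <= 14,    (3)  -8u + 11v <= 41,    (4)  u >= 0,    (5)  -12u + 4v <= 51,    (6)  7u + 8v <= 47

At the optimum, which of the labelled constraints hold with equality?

(1) and (4)

Corner points and f = -3u - 3v:
  (0, 0) → f = 0
  (47/7, 0) → f = -141/7
  (0, 41/11) → f = -123/11
  (63/47, 221/47) → f = -852/47

The maximum is at (0, 0). Substituting into each constraint, equality holds for (1) and (4); the remaining constraints have slack.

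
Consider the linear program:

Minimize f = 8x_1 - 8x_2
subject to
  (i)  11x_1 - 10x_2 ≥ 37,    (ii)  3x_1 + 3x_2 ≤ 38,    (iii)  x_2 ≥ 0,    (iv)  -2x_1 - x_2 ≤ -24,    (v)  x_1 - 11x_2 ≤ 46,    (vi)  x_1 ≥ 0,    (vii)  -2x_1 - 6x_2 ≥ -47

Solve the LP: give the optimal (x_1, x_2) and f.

x_1 = 34/3, x_2 = 4/3, minimum f = 80

Feasible corners and f = 8x_1 - 8x_2:
  (38/3, 0) → f = 304/3
  (34/3, 4/3) → f = 80
  (12, 0) → f = 96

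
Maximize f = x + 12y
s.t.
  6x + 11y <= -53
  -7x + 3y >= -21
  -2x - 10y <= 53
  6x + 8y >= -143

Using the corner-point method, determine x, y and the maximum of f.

x = -383/6, y = 30, maximum f = 1777/6

Feasible corners and f = x + 12y:
  (72/95, -497/95) → f = -5892/95
  (-383/6, 30) → f = 1777/6
  (51/76, -413/76) → f = -4905/76
  (-503/22, -8/11) → f = -695/22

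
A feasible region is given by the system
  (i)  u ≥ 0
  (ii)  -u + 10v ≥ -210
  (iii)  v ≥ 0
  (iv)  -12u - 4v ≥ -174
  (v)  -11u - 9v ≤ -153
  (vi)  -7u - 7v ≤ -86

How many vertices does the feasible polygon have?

Intersecting each pair of boundary lines and keeping only the points that satisfy every inequality leaves:
  (0, 87/2)
  (0, 17)
  (29/2, 0)
  (153/11, 0)

4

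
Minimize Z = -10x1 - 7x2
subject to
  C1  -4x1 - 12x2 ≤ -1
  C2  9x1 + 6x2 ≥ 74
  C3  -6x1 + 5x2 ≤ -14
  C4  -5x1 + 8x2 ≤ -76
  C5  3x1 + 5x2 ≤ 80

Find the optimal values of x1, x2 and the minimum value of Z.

x1 = 955/16, x2 = -317/16, minimum Z = -7331/16

Extreme points and Z = -10x1 - 7x2:
  (21/2, -41/12) → Z = -973/12
  (955/16, -317/16) → Z = -7331/16
  (524/51, -157/51) → Z = -4141/51
  (1020/49, 172/49) → Z = -11404/49

The optimum lies where -4x1 - 12x2 = -1 and 3x1 + 5x2 = 80.
Solving simultaneously gives x1 = 955/16, x2 = -317/16.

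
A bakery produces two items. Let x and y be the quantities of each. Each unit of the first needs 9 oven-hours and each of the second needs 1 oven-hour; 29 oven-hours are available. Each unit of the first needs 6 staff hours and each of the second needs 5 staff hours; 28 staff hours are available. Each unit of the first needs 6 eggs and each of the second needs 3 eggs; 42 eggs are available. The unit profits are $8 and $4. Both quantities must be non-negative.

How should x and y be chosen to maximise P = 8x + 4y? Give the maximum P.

Extreme points and P = 8x + 4y:
  (0, 0) → P = 0
  (0, 28/5) → P = 112/5
  (29/9, 0) → P = 232/9
  (3, 2) → P = 32

The binding constraints are 9x + y = 29 and 6x + 5y = 28.
Solving simultaneously gives x = 3, y = 2.

x = 3, y = 2, maximum P = 32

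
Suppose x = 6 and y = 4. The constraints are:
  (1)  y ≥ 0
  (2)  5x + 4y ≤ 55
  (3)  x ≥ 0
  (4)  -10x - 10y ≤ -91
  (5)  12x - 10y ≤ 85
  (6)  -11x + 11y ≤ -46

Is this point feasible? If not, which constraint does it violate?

not feasible — violates (6)

Constraint (6): -11x + 11y = -22, which is not ≤ -46. All other constraints are satisfied.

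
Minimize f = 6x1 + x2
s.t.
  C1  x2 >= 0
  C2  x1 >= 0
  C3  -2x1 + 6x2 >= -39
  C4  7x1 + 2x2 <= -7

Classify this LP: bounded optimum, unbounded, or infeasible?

infeasible

The boundaries x2 = 0 and x1 = 0 meet at (0, 0), but that point violates 7x1 + 2x2 ≤ -7. Every candidate vertex is excluded by some other constraint, so the feasible region is empty.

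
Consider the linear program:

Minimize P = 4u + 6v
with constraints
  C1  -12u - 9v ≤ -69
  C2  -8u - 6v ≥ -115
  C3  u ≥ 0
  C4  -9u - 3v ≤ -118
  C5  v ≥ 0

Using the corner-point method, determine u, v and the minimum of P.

Vertices and P = 4u + 6v:
  (121/10, 91/30) → P = 333/5
  (115/8, 0) → P = 115/2
  (118/9, 0) → P = 472/9

The binding constraints are -9u - 3v = -118 and v = 0.
Solving simultaneously gives u = 118/9, v = 0.

u = 118/9, v = 0, minimum P = 472/9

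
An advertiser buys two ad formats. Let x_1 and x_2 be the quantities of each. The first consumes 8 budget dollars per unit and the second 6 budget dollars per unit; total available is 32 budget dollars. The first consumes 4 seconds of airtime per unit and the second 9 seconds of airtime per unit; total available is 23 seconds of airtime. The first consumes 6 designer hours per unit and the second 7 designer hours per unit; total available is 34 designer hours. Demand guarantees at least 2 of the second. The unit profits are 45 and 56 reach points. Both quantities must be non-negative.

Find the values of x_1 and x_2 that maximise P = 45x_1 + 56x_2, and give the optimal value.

Extreme points and P = 45x_1 + 56x_2:
  (0, 23/9) → P = 1288/9
  (0, 2) → P = 112
  (5/4, 2) → P = 673/4

The optimum lies where 4x_1 + 9x_2 = 23 and x_2 = 2.
Solving simultaneously gives x_1 = 5/4, x_2 = 2.

x_1 = 5/4, x_2 = 2, maximum P = 673/4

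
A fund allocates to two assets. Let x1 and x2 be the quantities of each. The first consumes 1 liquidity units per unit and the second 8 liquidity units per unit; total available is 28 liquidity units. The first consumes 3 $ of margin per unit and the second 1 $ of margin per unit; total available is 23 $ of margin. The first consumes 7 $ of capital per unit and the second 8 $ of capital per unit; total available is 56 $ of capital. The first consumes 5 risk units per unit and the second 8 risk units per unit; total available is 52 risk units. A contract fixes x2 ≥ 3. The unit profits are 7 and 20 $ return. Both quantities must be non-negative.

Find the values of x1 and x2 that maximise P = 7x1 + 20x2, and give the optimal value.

x1 = 4, x2 = 3, maximum P = 88

Feasible corners and P = 7x1 + 20x2:
  (0, 7/2) → P = 70
  (0, 3) → P = 60
  (4, 3) → P = 88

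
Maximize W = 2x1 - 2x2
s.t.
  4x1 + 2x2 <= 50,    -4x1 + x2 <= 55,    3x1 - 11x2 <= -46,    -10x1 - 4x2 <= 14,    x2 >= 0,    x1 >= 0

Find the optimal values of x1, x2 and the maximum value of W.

x1 = 229/25, x2 = 167/25, maximum W = 124/25

Feasible corners and W = 2x1 - 2x2:
  (229/25, 167/25) → W = 124/25
  (0, 25) → W = -50
  (0, 46/11) → W = -92/11

The optimum lies where 4x1 + 2x2 = 50 and 3x1 - 11x2 = -46.
Solving simultaneously gives x1 = 229/25, x2 = 167/25.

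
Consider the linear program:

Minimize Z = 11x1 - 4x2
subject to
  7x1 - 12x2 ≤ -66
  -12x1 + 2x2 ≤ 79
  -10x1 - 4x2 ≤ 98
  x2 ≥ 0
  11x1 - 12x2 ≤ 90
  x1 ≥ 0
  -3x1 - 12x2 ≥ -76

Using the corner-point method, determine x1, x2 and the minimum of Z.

Extreme points and Z = 11x1 - 4x2:
  (0, 11/2) → Z = -22
  (1, 73/12) → Z = -40/3
  (0, 19/3) → Z = -76/3

At the optimal vertex, x1 = 0 and -3x1 - 12x2 = -76.
Solving simultaneously gives x1 = 0, x2 = 19/3.

x1 = 0, x2 = 19/3, minimum Z = -76/3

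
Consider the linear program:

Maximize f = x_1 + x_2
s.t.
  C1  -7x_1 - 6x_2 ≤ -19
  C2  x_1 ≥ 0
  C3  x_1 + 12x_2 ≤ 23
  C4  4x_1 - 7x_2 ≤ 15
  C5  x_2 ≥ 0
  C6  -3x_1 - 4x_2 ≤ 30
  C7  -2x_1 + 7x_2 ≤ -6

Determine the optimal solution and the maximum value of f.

x_1 = 9/2, x_2 = 3/7, maximum f = 69/14

Extreme points and f = x_1 + x_2:
  (15/4, 0) → f = 15/4
  (9/2, 3/7) → f = 69/14
  (3, 0) → f = 3

The optimum lies where 4x_1 - 7x_2 = 15 and -2x_1 + 7x_2 = -6.
Solving simultaneously gives x_1 = 9/2, x_2 = 3/7.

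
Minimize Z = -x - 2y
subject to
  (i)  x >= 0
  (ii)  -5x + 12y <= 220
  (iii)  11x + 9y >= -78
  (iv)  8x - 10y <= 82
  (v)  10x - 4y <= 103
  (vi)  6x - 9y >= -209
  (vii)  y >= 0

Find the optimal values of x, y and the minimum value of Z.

Extreme points and Z = -x - 2y:
  (0, 55/3) → Z = -110/3
  (0, 0) → Z = 0
  (529/25, 543/20) → Z = -3773/50
  (351/34, 1/17) → Z = -355/34
  (41/4, 0) → Z = -41/4

The optimum lies where -5x + 12y = 220 and 10x - 4y = 103.
Solving simultaneously gives x = 529/25, y = 543/20.

x = 529/25, y = 543/20, minimum Z = -3773/50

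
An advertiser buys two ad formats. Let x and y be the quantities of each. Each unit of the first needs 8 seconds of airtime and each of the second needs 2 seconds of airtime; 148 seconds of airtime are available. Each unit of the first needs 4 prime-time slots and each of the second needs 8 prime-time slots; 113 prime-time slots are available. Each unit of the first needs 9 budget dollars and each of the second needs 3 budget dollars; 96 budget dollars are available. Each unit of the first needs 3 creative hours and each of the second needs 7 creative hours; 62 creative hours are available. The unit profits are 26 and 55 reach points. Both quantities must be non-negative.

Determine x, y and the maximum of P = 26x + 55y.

x = 9, y = 5, maximum P = 509

Vertices and P = 26x + 55y:
  (0, 0) → P = 0
  (0, 62/7) → P = 3410/7
  (32/3, 0) → P = 832/3
  (9, 5) → P = 509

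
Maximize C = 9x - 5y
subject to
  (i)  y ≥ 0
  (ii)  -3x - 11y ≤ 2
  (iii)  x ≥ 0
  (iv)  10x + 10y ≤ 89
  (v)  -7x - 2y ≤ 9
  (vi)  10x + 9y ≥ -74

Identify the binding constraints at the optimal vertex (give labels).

(i) and (iv)

Corner points and C = 9x - 5y:
  (0, 0) → C = 0
  (89/10, 0) → C = 801/10
  (0, 89/10) → C = -89/2

The maximum is at (89/10, 0). Substituting into each constraint, equality holds for (i) and (iv); the remaining constraints have slack.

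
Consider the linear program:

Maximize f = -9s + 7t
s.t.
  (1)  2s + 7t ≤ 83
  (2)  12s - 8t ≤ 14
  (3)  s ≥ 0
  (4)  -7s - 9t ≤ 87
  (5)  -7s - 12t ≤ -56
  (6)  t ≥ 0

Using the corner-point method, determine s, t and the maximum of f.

s = 0, t = 83/7, maximum f = 83

The optimum lies where 2s + 7t = 83 and s = 0.
Solving simultaneously gives s = 0, t = 83/7.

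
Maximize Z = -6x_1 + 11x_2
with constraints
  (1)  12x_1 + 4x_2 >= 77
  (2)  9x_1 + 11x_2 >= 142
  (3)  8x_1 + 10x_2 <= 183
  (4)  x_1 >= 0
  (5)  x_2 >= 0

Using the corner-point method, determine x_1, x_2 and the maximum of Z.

x_1 = 19/44, x_2 = 395/22, maximum Z = 2144/11

Extreme points and Z = -6x_1 + 11x_2:
  (93/32, 337/32) → Z = 3149/32
  (19/44, 395/22) → Z = 2144/11
  (142/9, 0) → Z = -284/3
  (183/8, 0) → Z = -549/4

The binding constraints are 12x_1 + 4x_2 = 77 and 8x_1 + 10x_2 = 183.
Solving simultaneously gives x_1 = 19/44, x_2 = 395/22.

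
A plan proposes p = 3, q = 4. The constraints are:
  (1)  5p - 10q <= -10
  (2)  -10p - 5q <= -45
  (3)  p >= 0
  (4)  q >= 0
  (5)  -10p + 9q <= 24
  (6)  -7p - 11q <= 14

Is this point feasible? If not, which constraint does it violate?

feasible

(1): -25 ≤ -10 ✓
(2): -50 ≤ -45 ✓
(3): 3 ≥ 0 ✓
(4): 4 ≥ 0 ✓
(5): 6 ≤ 24 ✓
(6): -65 ≤ 14 ✓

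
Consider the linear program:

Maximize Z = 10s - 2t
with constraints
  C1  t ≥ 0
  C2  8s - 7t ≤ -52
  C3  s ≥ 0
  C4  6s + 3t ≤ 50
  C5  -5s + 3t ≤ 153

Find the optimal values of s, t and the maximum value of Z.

Corner points and Z = 10s - 2t:
  (0, 52/7) → Z = -104/7
  (97/33, 356/33) → Z = 86/11
  (0, 50/3) → Z = -100/3

At the optimal vertex, 8s - 7t = -52 and 6s + 3t = 50.
Solving simultaneously gives s = 97/33, t = 356/33.

s = 97/33, t = 356/33, maximum Z = 86/11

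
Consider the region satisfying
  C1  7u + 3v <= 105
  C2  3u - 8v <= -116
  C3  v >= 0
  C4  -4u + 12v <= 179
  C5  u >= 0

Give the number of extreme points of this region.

4

Intersecting each pair of boundary lines and keeping only the points that satisfy every inequality leaves:
  (492/65, 1127/65)
  (241/32, 1673/96)
  (0, 29/2)
  (0, 179/12)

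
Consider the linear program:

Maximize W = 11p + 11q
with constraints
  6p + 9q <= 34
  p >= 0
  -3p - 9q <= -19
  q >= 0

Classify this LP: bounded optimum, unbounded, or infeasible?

bounded optimum

Extreme points and W = 11p + 11q:
  (0, 34/9) → W = 374/9
  (5, 4/9) → W = 539/9
  (0, 19/9) → W = 209/9
The feasible region has finitely many vertices and no improving ray; the maximum is 539/9 at (5, 4/9).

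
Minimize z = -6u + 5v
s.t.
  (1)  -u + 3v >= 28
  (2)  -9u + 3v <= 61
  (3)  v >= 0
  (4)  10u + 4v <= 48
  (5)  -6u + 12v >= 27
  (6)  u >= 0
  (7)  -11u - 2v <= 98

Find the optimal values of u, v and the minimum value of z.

u = 16/17, v = 164/17, minimum z = 724/17

Vertices and z = -6u + 5v:
  (16/17, 164/17) → z = 724/17
  (0, 28/3) → z = 140/3
  (0, 12) → z = 60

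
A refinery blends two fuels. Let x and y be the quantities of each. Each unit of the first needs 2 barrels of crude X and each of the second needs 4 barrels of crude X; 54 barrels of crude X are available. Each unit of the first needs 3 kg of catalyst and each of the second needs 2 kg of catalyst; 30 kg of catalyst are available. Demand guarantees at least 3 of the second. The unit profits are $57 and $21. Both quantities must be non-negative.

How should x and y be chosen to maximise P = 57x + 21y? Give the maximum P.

Extreme points and P = 57x + 21y:
  (0, 27/2) → P = 567/2
  (0, 3) → P = 63
  (3/2, 51/4) → P = 1413/4
  (8, 3) → P = 519

The optimum lies where 3x + 2y = 30 and y = 3.
Solving simultaneously gives x = 8, y = 3.

x = 8, y = 3, maximum P = 519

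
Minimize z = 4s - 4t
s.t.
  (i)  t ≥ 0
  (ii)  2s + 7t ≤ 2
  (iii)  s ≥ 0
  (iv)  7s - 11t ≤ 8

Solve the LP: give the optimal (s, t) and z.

The binding constraints are 2s + 7t = 2 and s = 0.
Solving simultaneously gives s = 0, t = 2/7.

s = 0, t = 2/7, minimum z = -8/7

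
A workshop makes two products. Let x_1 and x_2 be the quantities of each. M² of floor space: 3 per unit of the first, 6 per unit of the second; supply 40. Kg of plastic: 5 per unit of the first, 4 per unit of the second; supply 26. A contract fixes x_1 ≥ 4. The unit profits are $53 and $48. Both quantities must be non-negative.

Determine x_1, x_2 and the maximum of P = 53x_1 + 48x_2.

x_1 = 4, x_2 = 3/2, maximum P = 284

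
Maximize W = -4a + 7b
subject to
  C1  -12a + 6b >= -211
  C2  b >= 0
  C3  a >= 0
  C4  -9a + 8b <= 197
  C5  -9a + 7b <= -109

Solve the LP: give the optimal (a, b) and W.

Vertices and W = -4a + 7b:
  (211/12, 0) → W = -211/3
  (823/30, 197/10) → W = 169/6
  (109/9, 0) → W = -436/9

a = 823/30, b = 197/10, maximum W = 169/6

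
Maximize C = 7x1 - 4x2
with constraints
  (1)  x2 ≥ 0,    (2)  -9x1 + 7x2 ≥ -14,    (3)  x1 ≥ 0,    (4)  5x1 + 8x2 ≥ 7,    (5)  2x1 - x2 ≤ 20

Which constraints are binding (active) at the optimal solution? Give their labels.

Vertices and C = 7x1 - 4x2:
  (14/9, 0) → C = 98/9
  (7/5, 0) → C = 49/5
  (126/5, 152/5) → C = 274/5
  (0, 7/8) → C = -7/2
The feasible region is unbounded (it extends along (0, 1), (1, 2)), but C strictly decreases along every unbounded feasible direction, so there is no improving ray and the maximum is attained at a vertex.

The maximum is at (126/5, 152/5). Substituting into each constraint, equality holds for (2) and (5); the remaining constraints have slack.

(2) and (5)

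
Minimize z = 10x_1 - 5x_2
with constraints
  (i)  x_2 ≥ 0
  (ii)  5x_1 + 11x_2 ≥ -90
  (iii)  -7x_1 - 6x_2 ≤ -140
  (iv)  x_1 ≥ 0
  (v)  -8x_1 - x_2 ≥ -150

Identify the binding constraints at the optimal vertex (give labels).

(iv) and (v)

Corner points and z = 10x_1 - 5x_2:
  (0, 70/3) → z = -350/3
  (760/41, 70/41) → z = 7250/41
  (0, 150) → z = -750

The minimum is at (0, 150). Substituting into each constraint, equality holds for (iv) and (v); the remaining constraints have slack.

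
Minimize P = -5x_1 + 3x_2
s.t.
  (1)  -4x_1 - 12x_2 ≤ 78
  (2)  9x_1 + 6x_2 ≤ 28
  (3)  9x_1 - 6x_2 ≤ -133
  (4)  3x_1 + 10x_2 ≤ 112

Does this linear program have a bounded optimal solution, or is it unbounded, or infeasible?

Corner points and P = -5x_1 + 3x_2:
  (-172/11, -85/66) → P = 1635/22
  (-531, 341/2) → P = 6333/2
  (-329/54, 469/36) → P = 7511/108
The feasible region has finitely many vertices and no improving ray; the minimum is 7511/108 at (-329/54, 469/36).

bounded optimum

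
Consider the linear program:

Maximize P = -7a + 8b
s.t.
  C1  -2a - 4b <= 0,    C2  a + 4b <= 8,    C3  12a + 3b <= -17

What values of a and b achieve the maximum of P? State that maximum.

Feasible corners and P = -7a + 8b:
  (-8, 4) → P = 88
  (-34/21, 17/21) → P = 374/21
  (-92/45, 113/45) → P = 172/5

a = -8, b = 4, maximum P = 88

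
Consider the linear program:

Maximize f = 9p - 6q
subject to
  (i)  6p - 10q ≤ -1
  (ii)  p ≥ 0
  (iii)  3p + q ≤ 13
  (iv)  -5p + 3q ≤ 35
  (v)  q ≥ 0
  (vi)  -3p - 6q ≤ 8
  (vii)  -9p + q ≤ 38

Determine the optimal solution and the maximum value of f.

p = 43/12, q = 9/4, maximum f = 75/4

Extreme points and f = 9p - 6q:
  (0, 1/10) → f = -3/5
  (43/12, 9/4) → f = 75/4
  (0, 35/3) → f = -70
  (2/7, 85/7) → f = -492/7

At the optimal vertex, 6p - 10q = -1 and 3p + q = 13.
Solving simultaneously gives p = 43/12, q = 9/4.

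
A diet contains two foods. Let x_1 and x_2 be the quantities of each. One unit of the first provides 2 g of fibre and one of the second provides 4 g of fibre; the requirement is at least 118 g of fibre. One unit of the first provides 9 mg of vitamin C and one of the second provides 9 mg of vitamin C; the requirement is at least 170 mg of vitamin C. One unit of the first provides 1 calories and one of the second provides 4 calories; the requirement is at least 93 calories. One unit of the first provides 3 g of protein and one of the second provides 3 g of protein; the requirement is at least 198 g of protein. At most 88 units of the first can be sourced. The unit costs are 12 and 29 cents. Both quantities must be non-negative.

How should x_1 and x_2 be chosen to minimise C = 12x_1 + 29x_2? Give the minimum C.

x_1 = 57, x_2 = 9, minimum C = 945

Vertices and C = 12x_1 + 29x_2:
  (0, 66) → C = 1914
  (57, 9) → C = 945
  (88, 5/4) → C = 4369/4
The feasible region is unbounded (it extends along (0, 1)), but C strictly increases along every unbounded feasible direction, so there is no improving ray and the minimum is attained at a vertex.

The binding constraints are x_1 + 4x_2 = 93 and 3x_1 + 3x_2 = 198.
Solving simultaneously gives x_1 = 57, x_2 = 9.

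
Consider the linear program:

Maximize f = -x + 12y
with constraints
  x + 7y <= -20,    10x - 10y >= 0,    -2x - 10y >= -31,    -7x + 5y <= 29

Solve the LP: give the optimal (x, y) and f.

x = -5/2, y = -5/2, maximum f = -55/2

Corner points and f = -x + 12y:
  (-5/2, -5/2) → f = -55/2
  (417/4, -71/4) → f = -1269/4
  (-29/2, -29/2) → f = -319/2
The feasible region is unbounded (it extends along (5, -1), (-5, -7)), but f strictly decreases along every unbounded feasible direction, so there is no improving ray and the maximum is attained at a vertex.

At the optimal vertex, x + 7y = -20 and 10x - 10y = 0.
Solving simultaneously gives x = -5/2, y = -5/2.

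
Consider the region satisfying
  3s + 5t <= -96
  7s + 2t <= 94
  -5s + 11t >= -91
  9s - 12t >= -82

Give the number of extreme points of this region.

3

Intersecting each pair of boundary lines and keeping only the points that satisfy every inequality leaves:
  (-601/58, -753/58)
  (-1562/81, -206/27)
  (-1994/39, -1229/39)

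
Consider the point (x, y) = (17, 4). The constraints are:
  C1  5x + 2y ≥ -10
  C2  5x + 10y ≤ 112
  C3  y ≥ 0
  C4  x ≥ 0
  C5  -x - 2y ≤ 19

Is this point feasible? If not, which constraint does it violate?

not feasible — violates C2

Constraint C2: 5x + 10y = 125, which is not ≤ 112. All other constraints are satisfied.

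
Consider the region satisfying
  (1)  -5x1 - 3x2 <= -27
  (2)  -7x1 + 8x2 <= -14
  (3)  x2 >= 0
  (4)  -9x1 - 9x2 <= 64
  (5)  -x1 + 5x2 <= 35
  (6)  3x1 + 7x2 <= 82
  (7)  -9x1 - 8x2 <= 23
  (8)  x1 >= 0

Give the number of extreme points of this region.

4

Of the 28 pairwise boundary intersections, those satisfying every inequality are:
  (258/61, 119/61)
  (27/5, 0)
  (754/73, 532/73)
  (82/3, 0)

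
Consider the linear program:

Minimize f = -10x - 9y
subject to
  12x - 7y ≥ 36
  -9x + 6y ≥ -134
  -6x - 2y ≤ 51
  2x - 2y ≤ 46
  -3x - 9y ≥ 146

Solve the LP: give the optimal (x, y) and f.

The optimum lies where -9x + 6y = -134 and -3x - 9y = 146.
Solving simultaneously gives x = 10/3, y = -52/3.

x = 10/3, y = -52/3, minimum f = 368/3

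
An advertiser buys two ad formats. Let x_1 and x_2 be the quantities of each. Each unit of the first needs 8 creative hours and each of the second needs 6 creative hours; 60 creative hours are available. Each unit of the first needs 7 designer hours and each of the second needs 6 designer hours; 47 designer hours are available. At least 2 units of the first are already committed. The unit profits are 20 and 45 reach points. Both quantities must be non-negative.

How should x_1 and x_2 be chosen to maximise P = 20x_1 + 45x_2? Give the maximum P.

x_1 = 2, x_2 = 11/2, maximum P = 575/2

Extreme points and P = 20x_1 + 45x_2:
  (47/7, 0) → P = 940/7
  (2, 0) → P = 40
  (2, 11/2) → P = 575/2

The optimum lies where 7x_1 + 6x_2 = 47 and x_1 = 2.
Solving simultaneously gives x_1 = 2, x_2 = 11/2.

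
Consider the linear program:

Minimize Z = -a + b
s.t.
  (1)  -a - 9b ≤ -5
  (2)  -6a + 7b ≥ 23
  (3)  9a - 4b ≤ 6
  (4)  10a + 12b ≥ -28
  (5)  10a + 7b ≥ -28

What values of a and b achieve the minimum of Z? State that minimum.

a = 134/39, b = 81/13, minimum Z = 109/39

Vertices and Z = -a + b:
  (-172/61, 53/61) → Z = 225/61
  (-287/83, 78/83) → Z = 365/83
  (134/39, 81/13) → Z = 109/39
The feasible region is unbounded (it extends along (4, 9), (-7, 10)), but Z strictly increases along every unbounded feasible direction, so there is no improving ray and the minimum is attained at a vertex.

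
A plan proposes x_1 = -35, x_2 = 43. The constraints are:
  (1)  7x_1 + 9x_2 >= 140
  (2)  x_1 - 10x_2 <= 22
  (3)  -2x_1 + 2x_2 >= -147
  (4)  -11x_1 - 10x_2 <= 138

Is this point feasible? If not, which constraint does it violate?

(1): 142 ≥ 140 ✓
(2): -465 ≤ 22 ✓
(3): 156 ≥ -147 ✓
(4): -45 ≤ 138 ✓

feasible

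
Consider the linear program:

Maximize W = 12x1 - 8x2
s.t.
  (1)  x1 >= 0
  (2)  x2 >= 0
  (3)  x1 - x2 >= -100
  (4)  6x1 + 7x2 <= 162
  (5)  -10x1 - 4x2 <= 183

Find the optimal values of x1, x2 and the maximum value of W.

Extreme points and W = 12x1 - 8x2:
  (0, 0) → W = 0
  (0, 162/7) → W = -1296/7
  (27, 0) → W = 324

The optimum lies where x2 = 0 and 6x1 + 7x2 = 162.
Solving simultaneously gives x1 = 27, x2 = 0.

x1 = 27, x2 = 0, maximum W = 324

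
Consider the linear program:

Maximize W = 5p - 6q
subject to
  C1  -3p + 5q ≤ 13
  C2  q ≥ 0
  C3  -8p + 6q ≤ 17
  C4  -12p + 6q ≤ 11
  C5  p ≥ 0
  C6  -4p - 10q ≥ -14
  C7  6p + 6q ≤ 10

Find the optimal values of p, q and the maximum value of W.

p = 5/3, q = 0, maximum W = 25/3

Extreme points and W = 5p - 6q:
  (0, 0) → W = 0
  (5/3, 0) → W = 25/3
  (0, 7/5) → W = -42/5
  (4/9, 11/9) → W = -46/9

The optimum lies where q = 0 and 6p + 6q = 10.
Solving simultaneously gives p = 5/3, q = 0.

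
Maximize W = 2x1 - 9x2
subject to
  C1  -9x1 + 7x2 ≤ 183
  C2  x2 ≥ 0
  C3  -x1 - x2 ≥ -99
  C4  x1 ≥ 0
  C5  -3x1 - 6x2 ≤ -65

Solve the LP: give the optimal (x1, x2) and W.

x1 = 99, x2 = 0, maximum W = 198

Feasible corners and W = 2x1 - 9x2:
  (255/8, 537/8) → W = -4323/8
  (0, 183/7) → W = -1647/7
  (99, 0) → W = 198
  (65/3, 0) → W = 130/3
  (0, 65/6) → W = -195/2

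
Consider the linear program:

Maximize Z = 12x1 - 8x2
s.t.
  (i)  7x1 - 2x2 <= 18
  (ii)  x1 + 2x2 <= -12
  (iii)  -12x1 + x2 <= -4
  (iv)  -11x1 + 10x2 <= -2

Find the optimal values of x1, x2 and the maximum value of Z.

x1 = -10/17, x2 = -188/17, maximum Z = 1384/17

Feasible corners and Z = 12x1 - 8x2:
  (3/4, -51/8) → Z = 60
  (-10/17, -188/17) → Z = 1384/17
  (-4/25, -148/25) → Z = 1136/25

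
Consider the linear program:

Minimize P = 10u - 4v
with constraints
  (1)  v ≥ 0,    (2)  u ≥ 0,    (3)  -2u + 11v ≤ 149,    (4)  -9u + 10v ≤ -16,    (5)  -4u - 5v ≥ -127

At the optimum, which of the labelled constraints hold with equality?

Corner points and P = 10u - 4v:
  (16/9, 0) → P = 160/9
  (127/4, 0) → P = 635/2
  (270/17, 1079/85) → P = 9184/85

The minimum is at (16/9, 0). Substituting into each constraint, equality holds for (1) and (4); the remaining constraints have slack.

(1) and (4)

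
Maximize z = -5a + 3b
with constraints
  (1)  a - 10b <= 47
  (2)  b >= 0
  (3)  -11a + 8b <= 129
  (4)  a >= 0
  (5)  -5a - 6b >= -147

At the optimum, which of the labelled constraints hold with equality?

(3) and (4)

Corner points and z = -5a + 3b:
  (0, 0) → z = 0
  (147/5, 0) → z = -147
  (0, 129/8) → z = 387/8
  (201/53, 1131/53) → z = 2388/53

The maximum is at (0, 129/8). Substituting into each constraint, equality holds for (3) and (4); the remaining constraints have slack.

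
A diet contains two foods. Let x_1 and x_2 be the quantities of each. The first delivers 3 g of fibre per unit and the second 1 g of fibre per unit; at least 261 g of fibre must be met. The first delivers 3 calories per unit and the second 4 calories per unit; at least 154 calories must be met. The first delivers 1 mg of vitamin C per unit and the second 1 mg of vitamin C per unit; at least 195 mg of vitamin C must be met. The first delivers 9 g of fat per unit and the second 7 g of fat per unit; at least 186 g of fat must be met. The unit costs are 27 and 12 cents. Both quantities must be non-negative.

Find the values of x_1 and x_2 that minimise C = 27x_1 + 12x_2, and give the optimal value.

Vertices and C = 27x_1 + 12x_2:
  (0, 261) → C = 3132
  (195, 0) → C = 5265
  (33, 162) → C = 2835
The feasible region is unbounded (it extends along (0, 1), (1, 0)), but C strictly increases along every unbounded feasible direction, so there is no improving ray and the minimum is attained at a vertex.

x_1 = 33, x_2 = 162, minimum C = 2835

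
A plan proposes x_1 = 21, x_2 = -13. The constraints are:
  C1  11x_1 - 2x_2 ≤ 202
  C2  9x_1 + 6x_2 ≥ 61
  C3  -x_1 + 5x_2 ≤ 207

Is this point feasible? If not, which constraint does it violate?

Constraint C1: 11x_1 - 2x_2 = 257, which is not ≤ 202. All other constraints are satisfied.

not feasible — violates C1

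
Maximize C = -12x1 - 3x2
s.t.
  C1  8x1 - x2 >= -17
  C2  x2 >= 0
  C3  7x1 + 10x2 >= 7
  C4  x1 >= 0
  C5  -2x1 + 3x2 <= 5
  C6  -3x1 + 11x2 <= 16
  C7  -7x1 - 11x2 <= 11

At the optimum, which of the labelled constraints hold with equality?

C3 and C4

Feasible corners and C = -12x1 - 3x2:
  (1, 0) → C = -12
  (0, 7/10) → C = -21/10
  (0, 16/11) → C = -48/11
The feasible region is unbounded (it extends along (11, 3), (1, 0)), but C strictly decreases along every unbounded feasible direction, so there is no improving ray and the maximum is attained at a vertex.

The maximum is at (0, 7/10). Substituting into each constraint, equality holds for C3 and C4; the remaining constraints have slack.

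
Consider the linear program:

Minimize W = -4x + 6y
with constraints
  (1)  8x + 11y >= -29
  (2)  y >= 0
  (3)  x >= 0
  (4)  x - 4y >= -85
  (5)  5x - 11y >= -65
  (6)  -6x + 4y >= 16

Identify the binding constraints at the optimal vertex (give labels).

Vertices and W = -4x + 6y:
  (0, 65/11) → W = 390/11
  (0, 4) → W = 24
  (42/23, 155/23) → W = 762/23

The minimum is at (0, 4). Substituting into each constraint, equality holds for (3) and (6); the remaining constraints have slack.

(3) and (6)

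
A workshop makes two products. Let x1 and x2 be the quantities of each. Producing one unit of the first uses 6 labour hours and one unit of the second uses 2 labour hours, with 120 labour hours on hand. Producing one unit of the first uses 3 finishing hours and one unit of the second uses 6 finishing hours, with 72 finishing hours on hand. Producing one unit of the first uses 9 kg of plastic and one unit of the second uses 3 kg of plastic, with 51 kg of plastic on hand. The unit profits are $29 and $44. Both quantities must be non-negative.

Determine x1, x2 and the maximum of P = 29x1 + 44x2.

x1 = 2, x2 = 11, maximum P = 542

Feasible corners and P = 29x1 + 44x2:
  (0, 0) → P = 0
  (0, 12) → P = 528
  (17/3, 0) → P = 493/3
  (2, 11) → P = 542

The optimum lies where 3x1 + 6x2 = 72 and 9x1 + 3x2 = 51.
Solving simultaneously gives x1 = 2, x2 = 11.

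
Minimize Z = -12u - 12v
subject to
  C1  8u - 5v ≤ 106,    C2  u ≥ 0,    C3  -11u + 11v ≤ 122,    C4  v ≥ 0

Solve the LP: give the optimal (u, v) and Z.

Extreme points and Z = -12u - 12v:
  (592/11, 714/11) → Z = -15672/11
  (53/4, 0) → Z = -159
  (0, 122/11) → Z = -1464/11
  (0, 0) → Z = 0

u = 592/11, v = 714/11, minimum Z = -15672/11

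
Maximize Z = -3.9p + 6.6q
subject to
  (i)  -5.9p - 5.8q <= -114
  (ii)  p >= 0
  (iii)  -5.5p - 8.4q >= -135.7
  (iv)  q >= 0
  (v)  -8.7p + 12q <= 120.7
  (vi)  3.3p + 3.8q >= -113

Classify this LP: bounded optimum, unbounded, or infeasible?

bounded optimum

Feasible corners and Z = -3.9p + 6.6q:
  (8527/883, 17363/1766) → Z = 120213/4415
  (1140/59, 0) → Z = -4446/59
  (1357/55, 0) → Z = -52923/550
The feasible region has finitely many vertices and no improving ray; the maximum is 120213/4415 at (8527/883, 17363/1766).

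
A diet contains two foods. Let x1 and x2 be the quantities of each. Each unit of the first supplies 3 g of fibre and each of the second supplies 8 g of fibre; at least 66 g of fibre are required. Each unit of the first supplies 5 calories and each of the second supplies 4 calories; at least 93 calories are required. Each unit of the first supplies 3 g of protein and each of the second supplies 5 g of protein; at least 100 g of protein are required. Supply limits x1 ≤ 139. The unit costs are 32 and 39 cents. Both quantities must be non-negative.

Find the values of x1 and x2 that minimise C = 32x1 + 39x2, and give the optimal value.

x1 = 5, x2 = 17, minimum C = 823

Feasible corners and C = 32x1 + 39x2:
  (0, 93/4) → C = 3627/4
  (100/3, 0) → C = 3200/3
  (139, 0) → C = 4448
  (5, 17) → C = 823
The feasible region is unbounded (it extends along (0, 1)), but C strictly increases along every unbounded feasible direction, so there is no improving ray and the minimum is attained at a vertex.

At the optimal vertex, 5x1 + 4x2 = 93 and 3x1 + 5x2 = 100.
Solving simultaneously gives x1 = 5, x2 = 17.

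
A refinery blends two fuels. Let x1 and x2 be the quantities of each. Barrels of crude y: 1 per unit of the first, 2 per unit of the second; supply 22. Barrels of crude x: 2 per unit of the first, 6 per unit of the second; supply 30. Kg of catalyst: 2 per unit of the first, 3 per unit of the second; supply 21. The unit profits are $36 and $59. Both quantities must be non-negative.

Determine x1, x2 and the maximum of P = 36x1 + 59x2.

x1 = 6, x2 = 3, maximum P = 393

Extreme points and P = 36x1 + 59x2:
  (0, 0) → P = 0
  (0, 5) → P = 295
  (21/2, 0) → P = 378
  (6, 3) → P = 393

The binding constraints are 2x1 + 6x2 = 30 and 2x1 + 3x2 = 21.
Solving simultaneously gives x1 = 6, x2 = 3.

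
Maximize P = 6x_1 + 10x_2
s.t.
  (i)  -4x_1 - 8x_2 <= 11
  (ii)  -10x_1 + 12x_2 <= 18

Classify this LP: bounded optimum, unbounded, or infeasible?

From the feasible point (-69/32, -19/64), moving in the direction (8, -4) keeps every constraint satisfied while P increases without bound.

unbounded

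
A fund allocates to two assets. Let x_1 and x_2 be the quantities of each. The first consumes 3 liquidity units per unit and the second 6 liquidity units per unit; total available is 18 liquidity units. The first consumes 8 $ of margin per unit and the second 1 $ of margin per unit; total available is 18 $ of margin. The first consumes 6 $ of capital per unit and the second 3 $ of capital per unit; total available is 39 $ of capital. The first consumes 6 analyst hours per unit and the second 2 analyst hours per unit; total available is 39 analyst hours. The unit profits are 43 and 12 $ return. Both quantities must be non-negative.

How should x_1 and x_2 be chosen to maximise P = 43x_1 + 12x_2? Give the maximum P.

Vertices and P = 43x_1 + 12x_2:
  (0, 0) → P = 0
  (0, 3) → P = 36
  (9/4, 0) → P = 387/4
  (2, 2) → P = 110

x_1 = 2, x_2 = 2, maximum P = 110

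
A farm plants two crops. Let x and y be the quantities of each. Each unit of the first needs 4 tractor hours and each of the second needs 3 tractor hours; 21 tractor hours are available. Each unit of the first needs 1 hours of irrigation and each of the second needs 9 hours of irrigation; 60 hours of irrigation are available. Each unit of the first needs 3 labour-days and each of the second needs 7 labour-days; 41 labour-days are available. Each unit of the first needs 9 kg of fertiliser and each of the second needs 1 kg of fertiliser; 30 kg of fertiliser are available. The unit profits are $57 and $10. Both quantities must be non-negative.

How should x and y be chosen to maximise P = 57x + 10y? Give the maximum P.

x = 3, y = 3, maximum P = 201

Vertices and P = 57x + 10y:
  (0, 0) → P = 0
  (0, 41/7) → P = 410/7
  (10/3, 0) → P = 190
  (24/19, 101/19) → P = 2378/19
  (3, 3) → P = 201

The optimum lies where 4x + 3y = 21 and 9x + y = 30.
Solving simultaneously gives x = 3, y = 3.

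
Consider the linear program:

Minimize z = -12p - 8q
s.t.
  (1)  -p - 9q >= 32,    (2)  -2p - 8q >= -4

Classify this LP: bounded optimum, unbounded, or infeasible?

From the feasible point (146/5, -34/5), moving in the direction (8, -2) keeps every constraint satisfied while z decreases without bound.

unbounded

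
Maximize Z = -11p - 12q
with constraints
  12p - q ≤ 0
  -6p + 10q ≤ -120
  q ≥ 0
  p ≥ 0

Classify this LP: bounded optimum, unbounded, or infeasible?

The boundaries 12p - q = 0 and q = 0 meet at (0, 0), but that point violates -6p + 10q ≤ -120. Every candidate vertex is excluded by some other constraint, so the feasible region is empty.

infeasible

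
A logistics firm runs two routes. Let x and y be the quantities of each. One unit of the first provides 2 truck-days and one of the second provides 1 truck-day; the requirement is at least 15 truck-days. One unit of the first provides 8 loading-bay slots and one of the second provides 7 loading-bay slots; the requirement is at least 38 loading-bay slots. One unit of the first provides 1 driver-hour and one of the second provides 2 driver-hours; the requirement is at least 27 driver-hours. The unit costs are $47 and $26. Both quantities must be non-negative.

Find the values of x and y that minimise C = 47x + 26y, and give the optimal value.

x = 1, y = 13, minimum C = 385

The feasible region is unbounded (it extends along (0, 1), (1, 0)), but C strictly increases along every unbounded feasible direction, so there is no improving ray and the minimum is attained at a vertex.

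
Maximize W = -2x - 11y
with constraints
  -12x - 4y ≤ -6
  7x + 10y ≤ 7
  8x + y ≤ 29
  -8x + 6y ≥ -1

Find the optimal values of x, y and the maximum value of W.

x = 5/13, y = 9/26, maximum W = -119/26

Feasible corners and W = -2x - 11y:
  (8/23, 21/46) → W = -263/46
  (5/13, 9/26) → W = -119/26
  (26/61, 49/122) → W = -643/122

The binding constraints are -12x - 4y = -6 and -8x + 6y = -1.
Solving simultaneously gives x = 5/13, y = 9/26.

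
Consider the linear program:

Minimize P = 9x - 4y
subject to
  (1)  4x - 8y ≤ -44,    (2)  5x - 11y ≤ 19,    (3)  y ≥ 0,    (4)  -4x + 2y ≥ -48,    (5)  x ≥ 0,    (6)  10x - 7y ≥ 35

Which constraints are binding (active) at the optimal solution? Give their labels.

(1) and (6)

Corner points and P = 9x - 4y:
  (59/3, 46/3) → P = 347/3
  (147/13, 145/13) → P = 743/13
  (133/4, 85/2) → P = 517/4

The minimum is at (147/13, 145/13). Substituting into each constraint, equality holds for (1) and (6); the remaining constraints have slack.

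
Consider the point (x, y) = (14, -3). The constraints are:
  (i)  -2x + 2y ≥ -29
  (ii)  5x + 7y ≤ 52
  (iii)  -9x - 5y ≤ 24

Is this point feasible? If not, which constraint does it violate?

not feasible — violates (i)

Constraint (i): -2x + 2y = -34, which is not ≥ -29. All other constraints are satisfied.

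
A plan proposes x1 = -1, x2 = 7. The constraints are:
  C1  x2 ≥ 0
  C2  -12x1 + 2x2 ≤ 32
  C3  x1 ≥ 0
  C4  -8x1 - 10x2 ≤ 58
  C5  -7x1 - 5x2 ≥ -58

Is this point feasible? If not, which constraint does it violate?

not feasible — violates C3

Constraint C3: x1 = -1, which is not ≥ 0. All other constraints are satisfied.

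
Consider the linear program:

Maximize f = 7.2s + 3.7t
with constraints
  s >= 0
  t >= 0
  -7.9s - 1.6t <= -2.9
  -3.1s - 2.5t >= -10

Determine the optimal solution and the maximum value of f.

The optimum lies where t = 0 and -3.1s - 2.5t = -10.
Solving simultaneously gives s = 100/31, t = 0.

s = 100/31, t = 0, maximum f = 720/31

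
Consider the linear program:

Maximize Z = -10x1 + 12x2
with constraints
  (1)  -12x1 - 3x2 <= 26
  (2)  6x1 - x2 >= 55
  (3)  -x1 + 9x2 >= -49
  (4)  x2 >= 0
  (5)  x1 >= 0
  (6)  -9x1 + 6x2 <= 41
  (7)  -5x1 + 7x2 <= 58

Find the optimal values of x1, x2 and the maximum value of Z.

Feasible corners and Z = -10x1 + 12x2:
  (55/6, 0) → Z = -275/3
  (443/37, 623/37) → Z = 3046/37
  (49, 0) → Z = -490
The feasible region is unbounded (it extends along (7, 5), (9, 1)), but Z strictly decreases along every unbounded feasible direction, so there is no improving ray and the maximum is attained at a vertex.

x1 = 443/37, x2 = 623/37, maximum Z = 3046/37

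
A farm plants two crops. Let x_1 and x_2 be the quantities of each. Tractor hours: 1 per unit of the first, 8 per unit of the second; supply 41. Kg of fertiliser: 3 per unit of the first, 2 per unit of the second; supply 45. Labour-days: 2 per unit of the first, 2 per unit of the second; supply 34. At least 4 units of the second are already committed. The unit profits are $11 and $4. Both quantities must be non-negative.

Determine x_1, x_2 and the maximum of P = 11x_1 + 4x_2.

The binding constraints are x_1 + 8x_2 = 41 and x_2 = 4.
Solving simultaneously gives x_1 = 9, x_2 = 4.

x_1 = 9, x_2 = 4, maximum P = 115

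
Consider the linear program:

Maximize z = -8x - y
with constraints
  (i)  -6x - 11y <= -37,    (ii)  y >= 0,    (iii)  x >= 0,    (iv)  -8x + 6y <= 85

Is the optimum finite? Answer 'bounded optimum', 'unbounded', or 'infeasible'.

bounded optimum

Feasible corners and z = -8x - y:
  (37/6, 0) → z = -148/3
  (0, 37/11) → z = -37/11
  (0, 85/6) → z = -85/6
The feasible region has finitely many vertices and no improving ray; the maximum is -37/11 at (0, 37/11).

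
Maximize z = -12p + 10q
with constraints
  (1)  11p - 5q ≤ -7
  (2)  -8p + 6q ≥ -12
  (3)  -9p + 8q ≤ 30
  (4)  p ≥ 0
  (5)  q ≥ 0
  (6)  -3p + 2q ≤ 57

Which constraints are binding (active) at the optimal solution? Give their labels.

Corner points and z = -12p + 10q:
  (94/43, 267/43) → z = 1542/43
  (0, 7/5) → z = 14
  (0, 15/4) → z = 75/2

The maximum is at (0, 15/4). Substituting into each constraint, equality holds for (3) and (4); the remaining constraints have slack.

(3) and (4)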